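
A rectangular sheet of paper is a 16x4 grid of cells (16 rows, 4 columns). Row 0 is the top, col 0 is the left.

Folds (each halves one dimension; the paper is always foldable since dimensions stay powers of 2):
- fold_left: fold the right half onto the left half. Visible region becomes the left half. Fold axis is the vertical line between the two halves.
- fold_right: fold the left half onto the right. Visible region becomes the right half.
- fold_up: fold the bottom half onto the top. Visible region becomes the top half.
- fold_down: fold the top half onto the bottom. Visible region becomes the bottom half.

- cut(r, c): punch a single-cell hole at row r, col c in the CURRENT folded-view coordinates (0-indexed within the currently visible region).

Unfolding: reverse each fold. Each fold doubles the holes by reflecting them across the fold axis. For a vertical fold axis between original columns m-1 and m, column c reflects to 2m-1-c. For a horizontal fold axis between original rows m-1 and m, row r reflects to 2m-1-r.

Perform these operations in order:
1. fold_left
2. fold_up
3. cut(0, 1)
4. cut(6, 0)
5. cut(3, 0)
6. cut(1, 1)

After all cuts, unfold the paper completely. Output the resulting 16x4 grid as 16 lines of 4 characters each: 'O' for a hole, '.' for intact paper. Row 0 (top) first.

Op 1 fold_left: fold axis v@2; visible region now rows[0,16) x cols[0,2) = 16x2
Op 2 fold_up: fold axis h@8; visible region now rows[0,8) x cols[0,2) = 8x2
Op 3 cut(0, 1): punch at orig (0,1); cuts so far [(0, 1)]; region rows[0,8) x cols[0,2) = 8x2
Op 4 cut(6, 0): punch at orig (6,0); cuts so far [(0, 1), (6, 0)]; region rows[0,8) x cols[0,2) = 8x2
Op 5 cut(3, 0): punch at orig (3,0); cuts so far [(0, 1), (3, 0), (6, 0)]; region rows[0,8) x cols[0,2) = 8x2
Op 6 cut(1, 1): punch at orig (1,1); cuts so far [(0, 1), (1, 1), (3, 0), (6, 0)]; region rows[0,8) x cols[0,2) = 8x2
Unfold 1 (reflect across h@8): 8 holes -> [(0, 1), (1, 1), (3, 0), (6, 0), (9, 0), (12, 0), (14, 1), (15, 1)]
Unfold 2 (reflect across v@2): 16 holes -> [(0, 1), (0, 2), (1, 1), (1, 2), (3, 0), (3, 3), (6, 0), (6, 3), (9, 0), (9, 3), (12, 0), (12, 3), (14, 1), (14, 2), (15, 1), (15, 2)]

Answer: .OO.
.OO.
....
O..O
....
....
O..O
....
....
O..O
....
....
O..O
....
.OO.
.OO.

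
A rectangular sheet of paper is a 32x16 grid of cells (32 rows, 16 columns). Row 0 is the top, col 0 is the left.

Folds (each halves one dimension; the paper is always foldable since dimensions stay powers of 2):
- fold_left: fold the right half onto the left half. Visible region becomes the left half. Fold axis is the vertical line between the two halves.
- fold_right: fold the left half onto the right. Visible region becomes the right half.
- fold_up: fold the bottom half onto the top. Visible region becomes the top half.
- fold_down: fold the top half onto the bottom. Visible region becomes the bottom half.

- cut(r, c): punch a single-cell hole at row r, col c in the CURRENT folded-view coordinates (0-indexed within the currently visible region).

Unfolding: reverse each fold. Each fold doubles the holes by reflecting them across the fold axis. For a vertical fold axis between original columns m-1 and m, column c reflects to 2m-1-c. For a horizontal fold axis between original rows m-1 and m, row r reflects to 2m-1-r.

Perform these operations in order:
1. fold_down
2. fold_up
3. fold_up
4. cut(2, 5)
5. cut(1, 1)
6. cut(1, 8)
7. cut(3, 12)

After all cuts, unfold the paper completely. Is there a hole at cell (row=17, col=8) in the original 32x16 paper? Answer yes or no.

Answer: yes

Derivation:
Op 1 fold_down: fold axis h@16; visible region now rows[16,32) x cols[0,16) = 16x16
Op 2 fold_up: fold axis h@24; visible region now rows[16,24) x cols[0,16) = 8x16
Op 3 fold_up: fold axis h@20; visible region now rows[16,20) x cols[0,16) = 4x16
Op 4 cut(2, 5): punch at orig (18,5); cuts so far [(18, 5)]; region rows[16,20) x cols[0,16) = 4x16
Op 5 cut(1, 1): punch at orig (17,1); cuts so far [(17, 1), (18, 5)]; region rows[16,20) x cols[0,16) = 4x16
Op 6 cut(1, 8): punch at orig (17,8); cuts so far [(17, 1), (17, 8), (18, 5)]; region rows[16,20) x cols[0,16) = 4x16
Op 7 cut(3, 12): punch at orig (19,12); cuts so far [(17, 1), (17, 8), (18, 5), (19, 12)]; region rows[16,20) x cols[0,16) = 4x16
Unfold 1 (reflect across h@20): 8 holes -> [(17, 1), (17, 8), (18, 5), (19, 12), (20, 12), (21, 5), (22, 1), (22, 8)]
Unfold 2 (reflect across h@24): 16 holes -> [(17, 1), (17, 8), (18, 5), (19, 12), (20, 12), (21, 5), (22, 1), (22, 8), (25, 1), (25, 8), (26, 5), (27, 12), (28, 12), (29, 5), (30, 1), (30, 8)]
Unfold 3 (reflect across h@16): 32 holes -> [(1, 1), (1, 8), (2, 5), (3, 12), (4, 12), (5, 5), (6, 1), (6, 8), (9, 1), (9, 8), (10, 5), (11, 12), (12, 12), (13, 5), (14, 1), (14, 8), (17, 1), (17, 8), (18, 5), (19, 12), (20, 12), (21, 5), (22, 1), (22, 8), (25, 1), (25, 8), (26, 5), (27, 12), (28, 12), (29, 5), (30, 1), (30, 8)]
Holes: [(1, 1), (1, 8), (2, 5), (3, 12), (4, 12), (5, 5), (6, 1), (6, 8), (9, 1), (9, 8), (10, 5), (11, 12), (12, 12), (13, 5), (14, 1), (14, 8), (17, 1), (17, 8), (18, 5), (19, 12), (20, 12), (21, 5), (22, 1), (22, 8), (25, 1), (25, 8), (26, 5), (27, 12), (28, 12), (29, 5), (30, 1), (30, 8)]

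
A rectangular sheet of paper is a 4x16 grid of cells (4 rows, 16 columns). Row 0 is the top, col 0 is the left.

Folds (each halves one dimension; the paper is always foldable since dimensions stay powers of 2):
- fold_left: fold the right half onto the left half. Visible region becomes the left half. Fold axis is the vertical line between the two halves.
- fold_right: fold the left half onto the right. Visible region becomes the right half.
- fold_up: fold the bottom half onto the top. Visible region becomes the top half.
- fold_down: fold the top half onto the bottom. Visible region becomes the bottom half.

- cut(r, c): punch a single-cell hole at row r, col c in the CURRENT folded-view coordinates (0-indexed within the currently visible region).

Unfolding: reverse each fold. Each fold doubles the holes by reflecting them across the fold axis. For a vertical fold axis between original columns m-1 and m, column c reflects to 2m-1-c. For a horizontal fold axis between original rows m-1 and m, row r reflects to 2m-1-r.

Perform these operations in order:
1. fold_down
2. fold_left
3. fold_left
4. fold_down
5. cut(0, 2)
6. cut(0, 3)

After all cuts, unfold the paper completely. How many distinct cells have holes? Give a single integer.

Op 1 fold_down: fold axis h@2; visible region now rows[2,4) x cols[0,16) = 2x16
Op 2 fold_left: fold axis v@8; visible region now rows[2,4) x cols[0,8) = 2x8
Op 3 fold_left: fold axis v@4; visible region now rows[2,4) x cols[0,4) = 2x4
Op 4 fold_down: fold axis h@3; visible region now rows[3,4) x cols[0,4) = 1x4
Op 5 cut(0, 2): punch at orig (3,2); cuts so far [(3, 2)]; region rows[3,4) x cols[0,4) = 1x4
Op 6 cut(0, 3): punch at orig (3,3); cuts so far [(3, 2), (3, 3)]; region rows[3,4) x cols[0,4) = 1x4
Unfold 1 (reflect across h@3): 4 holes -> [(2, 2), (2, 3), (3, 2), (3, 3)]
Unfold 2 (reflect across v@4): 8 holes -> [(2, 2), (2, 3), (2, 4), (2, 5), (3, 2), (3, 3), (3, 4), (3, 5)]
Unfold 3 (reflect across v@8): 16 holes -> [(2, 2), (2, 3), (2, 4), (2, 5), (2, 10), (2, 11), (2, 12), (2, 13), (3, 2), (3, 3), (3, 4), (3, 5), (3, 10), (3, 11), (3, 12), (3, 13)]
Unfold 4 (reflect across h@2): 32 holes -> [(0, 2), (0, 3), (0, 4), (0, 5), (0, 10), (0, 11), (0, 12), (0, 13), (1, 2), (1, 3), (1, 4), (1, 5), (1, 10), (1, 11), (1, 12), (1, 13), (2, 2), (2, 3), (2, 4), (2, 5), (2, 10), (2, 11), (2, 12), (2, 13), (3, 2), (3, 3), (3, 4), (3, 5), (3, 10), (3, 11), (3, 12), (3, 13)]

Answer: 32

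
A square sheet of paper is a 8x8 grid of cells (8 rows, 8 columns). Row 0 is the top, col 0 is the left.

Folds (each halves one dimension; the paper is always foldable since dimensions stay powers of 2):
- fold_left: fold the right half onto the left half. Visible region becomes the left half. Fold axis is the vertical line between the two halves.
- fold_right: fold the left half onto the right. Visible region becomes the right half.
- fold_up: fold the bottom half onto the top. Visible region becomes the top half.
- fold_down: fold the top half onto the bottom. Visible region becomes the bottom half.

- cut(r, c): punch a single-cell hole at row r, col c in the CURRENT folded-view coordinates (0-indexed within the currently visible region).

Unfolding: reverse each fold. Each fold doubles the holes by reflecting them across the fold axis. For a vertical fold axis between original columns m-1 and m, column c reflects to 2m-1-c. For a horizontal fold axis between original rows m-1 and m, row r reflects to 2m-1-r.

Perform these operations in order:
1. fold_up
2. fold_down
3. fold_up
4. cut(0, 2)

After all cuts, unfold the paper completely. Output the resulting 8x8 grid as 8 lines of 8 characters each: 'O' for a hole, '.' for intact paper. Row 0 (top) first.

Op 1 fold_up: fold axis h@4; visible region now rows[0,4) x cols[0,8) = 4x8
Op 2 fold_down: fold axis h@2; visible region now rows[2,4) x cols[0,8) = 2x8
Op 3 fold_up: fold axis h@3; visible region now rows[2,3) x cols[0,8) = 1x8
Op 4 cut(0, 2): punch at orig (2,2); cuts so far [(2, 2)]; region rows[2,3) x cols[0,8) = 1x8
Unfold 1 (reflect across h@3): 2 holes -> [(2, 2), (3, 2)]
Unfold 2 (reflect across h@2): 4 holes -> [(0, 2), (1, 2), (2, 2), (3, 2)]
Unfold 3 (reflect across h@4): 8 holes -> [(0, 2), (1, 2), (2, 2), (3, 2), (4, 2), (5, 2), (6, 2), (7, 2)]

Answer: ..O.....
..O.....
..O.....
..O.....
..O.....
..O.....
..O.....
..O.....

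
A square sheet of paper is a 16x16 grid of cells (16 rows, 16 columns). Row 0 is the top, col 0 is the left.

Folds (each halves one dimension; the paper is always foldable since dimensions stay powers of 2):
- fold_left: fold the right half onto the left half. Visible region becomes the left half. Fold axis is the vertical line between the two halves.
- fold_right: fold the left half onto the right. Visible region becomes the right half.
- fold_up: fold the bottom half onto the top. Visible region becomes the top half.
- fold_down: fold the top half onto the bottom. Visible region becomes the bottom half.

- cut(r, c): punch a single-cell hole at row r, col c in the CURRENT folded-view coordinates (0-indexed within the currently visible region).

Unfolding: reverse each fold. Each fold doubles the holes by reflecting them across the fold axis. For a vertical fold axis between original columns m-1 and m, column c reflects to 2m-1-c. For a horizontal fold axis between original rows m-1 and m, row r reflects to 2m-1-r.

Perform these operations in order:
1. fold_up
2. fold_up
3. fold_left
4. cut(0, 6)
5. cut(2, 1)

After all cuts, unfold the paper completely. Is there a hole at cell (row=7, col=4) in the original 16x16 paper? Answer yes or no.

Op 1 fold_up: fold axis h@8; visible region now rows[0,8) x cols[0,16) = 8x16
Op 2 fold_up: fold axis h@4; visible region now rows[0,4) x cols[0,16) = 4x16
Op 3 fold_left: fold axis v@8; visible region now rows[0,4) x cols[0,8) = 4x8
Op 4 cut(0, 6): punch at orig (0,6); cuts so far [(0, 6)]; region rows[0,4) x cols[0,8) = 4x8
Op 5 cut(2, 1): punch at orig (2,1); cuts so far [(0, 6), (2, 1)]; region rows[0,4) x cols[0,8) = 4x8
Unfold 1 (reflect across v@8): 4 holes -> [(0, 6), (0, 9), (2, 1), (2, 14)]
Unfold 2 (reflect across h@4): 8 holes -> [(0, 6), (0, 9), (2, 1), (2, 14), (5, 1), (5, 14), (7, 6), (7, 9)]
Unfold 3 (reflect across h@8): 16 holes -> [(0, 6), (0, 9), (2, 1), (2, 14), (5, 1), (5, 14), (7, 6), (7, 9), (8, 6), (8, 9), (10, 1), (10, 14), (13, 1), (13, 14), (15, 6), (15, 9)]
Holes: [(0, 6), (0, 9), (2, 1), (2, 14), (5, 1), (5, 14), (7, 6), (7, 9), (8, 6), (8, 9), (10, 1), (10, 14), (13, 1), (13, 14), (15, 6), (15, 9)]

Answer: no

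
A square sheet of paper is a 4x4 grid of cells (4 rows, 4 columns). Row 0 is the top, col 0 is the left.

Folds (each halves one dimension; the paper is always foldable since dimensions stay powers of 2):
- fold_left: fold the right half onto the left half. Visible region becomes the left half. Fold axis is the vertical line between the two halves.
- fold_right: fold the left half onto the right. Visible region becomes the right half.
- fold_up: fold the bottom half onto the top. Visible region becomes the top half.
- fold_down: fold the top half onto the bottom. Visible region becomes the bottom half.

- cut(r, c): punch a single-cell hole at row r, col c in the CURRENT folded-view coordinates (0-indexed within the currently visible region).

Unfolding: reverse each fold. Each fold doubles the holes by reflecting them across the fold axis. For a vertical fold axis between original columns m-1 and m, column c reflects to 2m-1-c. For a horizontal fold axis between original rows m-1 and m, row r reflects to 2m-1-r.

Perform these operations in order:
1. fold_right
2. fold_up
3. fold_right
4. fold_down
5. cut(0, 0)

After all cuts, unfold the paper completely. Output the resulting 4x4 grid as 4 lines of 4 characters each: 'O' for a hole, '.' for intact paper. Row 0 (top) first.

Answer: OOOO
OOOO
OOOO
OOOO

Derivation:
Op 1 fold_right: fold axis v@2; visible region now rows[0,4) x cols[2,4) = 4x2
Op 2 fold_up: fold axis h@2; visible region now rows[0,2) x cols[2,4) = 2x2
Op 3 fold_right: fold axis v@3; visible region now rows[0,2) x cols[3,4) = 2x1
Op 4 fold_down: fold axis h@1; visible region now rows[1,2) x cols[3,4) = 1x1
Op 5 cut(0, 0): punch at orig (1,3); cuts so far [(1, 3)]; region rows[1,2) x cols[3,4) = 1x1
Unfold 1 (reflect across h@1): 2 holes -> [(0, 3), (1, 3)]
Unfold 2 (reflect across v@3): 4 holes -> [(0, 2), (0, 3), (1, 2), (1, 3)]
Unfold 3 (reflect across h@2): 8 holes -> [(0, 2), (0, 3), (1, 2), (1, 3), (2, 2), (2, 3), (3, 2), (3, 3)]
Unfold 4 (reflect across v@2): 16 holes -> [(0, 0), (0, 1), (0, 2), (0, 3), (1, 0), (1, 1), (1, 2), (1, 3), (2, 0), (2, 1), (2, 2), (2, 3), (3, 0), (3, 1), (3, 2), (3, 3)]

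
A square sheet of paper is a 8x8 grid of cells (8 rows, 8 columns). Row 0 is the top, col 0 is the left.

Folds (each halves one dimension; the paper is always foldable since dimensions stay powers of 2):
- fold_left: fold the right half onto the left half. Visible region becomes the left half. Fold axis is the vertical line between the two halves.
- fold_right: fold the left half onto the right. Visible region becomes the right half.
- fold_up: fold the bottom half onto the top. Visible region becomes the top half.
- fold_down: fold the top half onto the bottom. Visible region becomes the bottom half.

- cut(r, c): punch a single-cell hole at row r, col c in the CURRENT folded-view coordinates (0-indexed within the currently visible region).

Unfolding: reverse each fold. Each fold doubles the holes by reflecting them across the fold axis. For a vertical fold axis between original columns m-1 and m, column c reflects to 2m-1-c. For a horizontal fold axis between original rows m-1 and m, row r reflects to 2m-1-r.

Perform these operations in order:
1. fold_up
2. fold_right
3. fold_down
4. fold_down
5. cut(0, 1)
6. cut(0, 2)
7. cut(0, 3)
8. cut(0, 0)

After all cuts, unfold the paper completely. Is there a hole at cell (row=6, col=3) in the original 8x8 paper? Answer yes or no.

Answer: yes

Derivation:
Op 1 fold_up: fold axis h@4; visible region now rows[0,4) x cols[0,8) = 4x8
Op 2 fold_right: fold axis v@4; visible region now rows[0,4) x cols[4,8) = 4x4
Op 3 fold_down: fold axis h@2; visible region now rows[2,4) x cols[4,8) = 2x4
Op 4 fold_down: fold axis h@3; visible region now rows[3,4) x cols[4,8) = 1x4
Op 5 cut(0, 1): punch at orig (3,5); cuts so far [(3, 5)]; region rows[3,4) x cols[4,8) = 1x4
Op 6 cut(0, 2): punch at orig (3,6); cuts so far [(3, 5), (3, 6)]; region rows[3,4) x cols[4,8) = 1x4
Op 7 cut(0, 3): punch at orig (3,7); cuts so far [(3, 5), (3, 6), (3, 7)]; region rows[3,4) x cols[4,8) = 1x4
Op 8 cut(0, 0): punch at orig (3,4); cuts so far [(3, 4), (3, 5), (3, 6), (3, 7)]; region rows[3,4) x cols[4,8) = 1x4
Unfold 1 (reflect across h@3): 8 holes -> [(2, 4), (2, 5), (2, 6), (2, 7), (3, 4), (3, 5), (3, 6), (3, 7)]
Unfold 2 (reflect across h@2): 16 holes -> [(0, 4), (0, 5), (0, 6), (0, 7), (1, 4), (1, 5), (1, 6), (1, 7), (2, 4), (2, 5), (2, 6), (2, 7), (3, 4), (3, 5), (3, 6), (3, 7)]
Unfold 3 (reflect across v@4): 32 holes -> [(0, 0), (0, 1), (0, 2), (0, 3), (0, 4), (0, 5), (0, 6), (0, 7), (1, 0), (1, 1), (1, 2), (1, 3), (1, 4), (1, 5), (1, 6), (1, 7), (2, 0), (2, 1), (2, 2), (2, 3), (2, 4), (2, 5), (2, 6), (2, 7), (3, 0), (3, 1), (3, 2), (3, 3), (3, 4), (3, 5), (3, 6), (3, 7)]
Unfold 4 (reflect across h@4): 64 holes -> [(0, 0), (0, 1), (0, 2), (0, 3), (0, 4), (0, 5), (0, 6), (0, 7), (1, 0), (1, 1), (1, 2), (1, 3), (1, 4), (1, 5), (1, 6), (1, 7), (2, 0), (2, 1), (2, 2), (2, 3), (2, 4), (2, 5), (2, 6), (2, 7), (3, 0), (3, 1), (3, 2), (3, 3), (3, 4), (3, 5), (3, 6), (3, 7), (4, 0), (4, 1), (4, 2), (4, 3), (4, 4), (4, 5), (4, 6), (4, 7), (5, 0), (5, 1), (5, 2), (5, 3), (5, 4), (5, 5), (5, 6), (5, 7), (6, 0), (6, 1), (6, 2), (6, 3), (6, 4), (6, 5), (6, 6), (6, 7), (7, 0), (7, 1), (7, 2), (7, 3), (7, 4), (7, 5), (7, 6), (7, 7)]
Holes: [(0, 0), (0, 1), (0, 2), (0, 3), (0, 4), (0, 5), (0, 6), (0, 7), (1, 0), (1, 1), (1, 2), (1, 3), (1, 4), (1, 5), (1, 6), (1, 7), (2, 0), (2, 1), (2, 2), (2, 3), (2, 4), (2, 5), (2, 6), (2, 7), (3, 0), (3, 1), (3, 2), (3, 3), (3, 4), (3, 5), (3, 6), (3, 7), (4, 0), (4, 1), (4, 2), (4, 3), (4, 4), (4, 5), (4, 6), (4, 7), (5, 0), (5, 1), (5, 2), (5, 3), (5, 4), (5, 5), (5, 6), (5, 7), (6, 0), (6, 1), (6, 2), (6, 3), (6, 4), (6, 5), (6, 6), (6, 7), (7, 0), (7, 1), (7, 2), (7, 3), (7, 4), (7, 5), (7, 6), (7, 7)]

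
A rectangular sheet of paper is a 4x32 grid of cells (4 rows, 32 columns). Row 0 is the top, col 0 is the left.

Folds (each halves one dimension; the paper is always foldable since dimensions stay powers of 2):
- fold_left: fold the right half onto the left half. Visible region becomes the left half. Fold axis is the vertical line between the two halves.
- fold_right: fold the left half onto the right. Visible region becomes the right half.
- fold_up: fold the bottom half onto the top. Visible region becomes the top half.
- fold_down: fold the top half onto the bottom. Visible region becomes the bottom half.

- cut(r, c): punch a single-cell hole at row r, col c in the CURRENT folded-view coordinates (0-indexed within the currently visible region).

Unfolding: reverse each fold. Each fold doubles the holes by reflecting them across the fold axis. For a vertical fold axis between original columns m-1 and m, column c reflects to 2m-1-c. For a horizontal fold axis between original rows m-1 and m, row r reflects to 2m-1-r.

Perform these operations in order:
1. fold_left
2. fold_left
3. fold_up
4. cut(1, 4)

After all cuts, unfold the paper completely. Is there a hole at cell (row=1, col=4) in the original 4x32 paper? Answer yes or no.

Op 1 fold_left: fold axis v@16; visible region now rows[0,4) x cols[0,16) = 4x16
Op 2 fold_left: fold axis v@8; visible region now rows[0,4) x cols[0,8) = 4x8
Op 3 fold_up: fold axis h@2; visible region now rows[0,2) x cols[0,8) = 2x8
Op 4 cut(1, 4): punch at orig (1,4); cuts so far [(1, 4)]; region rows[0,2) x cols[0,8) = 2x8
Unfold 1 (reflect across h@2): 2 holes -> [(1, 4), (2, 4)]
Unfold 2 (reflect across v@8): 4 holes -> [(1, 4), (1, 11), (2, 4), (2, 11)]
Unfold 3 (reflect across v@16): 8 holes -> [(1, 4), (1, 11), (1, 20), (1, 27), (2, 4), (2, 11), (2, 20), (2, 27)]
Holes: [(1, 4), (1, 11), (1, 20), (1, 27), (2, 4), (2, 11), (2, 20), (2, 27)]

Answer: yes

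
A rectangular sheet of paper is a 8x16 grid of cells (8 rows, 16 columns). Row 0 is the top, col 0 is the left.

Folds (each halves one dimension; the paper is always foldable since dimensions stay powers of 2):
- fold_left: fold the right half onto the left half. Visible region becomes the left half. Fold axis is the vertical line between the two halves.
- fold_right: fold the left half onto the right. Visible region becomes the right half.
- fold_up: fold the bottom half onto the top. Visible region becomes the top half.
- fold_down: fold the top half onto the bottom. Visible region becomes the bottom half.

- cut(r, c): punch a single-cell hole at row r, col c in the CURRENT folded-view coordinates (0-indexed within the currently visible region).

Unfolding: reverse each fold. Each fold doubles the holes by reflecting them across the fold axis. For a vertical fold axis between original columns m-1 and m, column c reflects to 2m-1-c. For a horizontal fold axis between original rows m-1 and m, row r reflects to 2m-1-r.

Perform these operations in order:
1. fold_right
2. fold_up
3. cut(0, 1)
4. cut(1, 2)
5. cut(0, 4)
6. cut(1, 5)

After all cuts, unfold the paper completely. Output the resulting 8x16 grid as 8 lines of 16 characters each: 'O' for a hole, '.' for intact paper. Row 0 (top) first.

Op 1 fold_right: fold axis v@8; visible region now rows[0,8) x cols[8,16) = 8x8
Op 2 fold_up: fold axis h@4; visible region now rows[0,4) x cols[8,16) = 4x8
Op 3 cut(0, 1): punch at orig (0,9); cuts so far [(0, 9)]; region rows[0,4) x cols[8,16) = 4x8
Op 4 cut(1, 2): punch at orig (1,10); cuts so far [(0, 9), (1, 10)]; region rows[0,4) x cols[8,16) = 4x8
Op 5 cut(0, 4): punch at orig (0,12); cuts so far [(0, 9), (0, 12), (1, 10)]; region rows[0,4) x cols[8,16) = 4x8
Op 6 cut(1, 5): punch at orig (1,13); cuts so far [(0, 9), (0, 12), (1, 10), (1, 13)]; region rows[0,4) x cols[8,16) = 4x8
Unfold 1 (reflect across h@4): 8 holes -> [(0, 9), (0, 12), (1, 10), (1, 13), (6, 10), (6, 13), (7, 9), (7, 12)]
Unfold 2 (reflect across v@8): 16 holes -> [(0, 3), (0, 6), (0, 9), (0, 12), (1, 2), (1, 5), (1, 10), (1, 13), (6, 2), (6, 5), (6, 10), (6, 13), (7, 3), (7, 6), (7, 9), (7, 12)]

Answer: ...O..O..O..O...
..O..O....O..O..
................
................
................
................
..O..O....O..O..
...O..O..O..O...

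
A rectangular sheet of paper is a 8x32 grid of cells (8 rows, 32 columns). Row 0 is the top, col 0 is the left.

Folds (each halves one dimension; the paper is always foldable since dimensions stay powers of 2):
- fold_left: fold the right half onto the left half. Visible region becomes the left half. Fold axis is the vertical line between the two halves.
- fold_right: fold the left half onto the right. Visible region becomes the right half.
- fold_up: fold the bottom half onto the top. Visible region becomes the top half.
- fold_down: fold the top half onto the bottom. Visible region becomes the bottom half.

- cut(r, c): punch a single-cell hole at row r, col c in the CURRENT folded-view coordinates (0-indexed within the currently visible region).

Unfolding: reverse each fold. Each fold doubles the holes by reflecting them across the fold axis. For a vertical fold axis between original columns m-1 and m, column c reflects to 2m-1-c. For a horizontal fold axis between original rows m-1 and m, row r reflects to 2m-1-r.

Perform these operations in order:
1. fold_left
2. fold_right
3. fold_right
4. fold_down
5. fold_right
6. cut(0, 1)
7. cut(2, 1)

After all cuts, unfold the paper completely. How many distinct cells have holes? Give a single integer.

Answer: 64

Derivation:
Op 1 fold_left: fold axis v@16; visible region now rows[0,8) x cols[0,16) = 8x16
Op 2 fold_right: fold axis v@8; visible region now rows[0,8) x cols[8,16) = 8x8
Op 3 fold_right: fold axis v@12; visible region now rows[0,8) x cols[12,16) = 8x4
Op 4 fold_down: fold axis h@4; visible region now rows[4,8) x cols[12,16) = 4x4
Op 5 fold_right: fold axis v@14; visible region now rows[4,8) x cols[14,16) = 4x2
Op 6 cut(0, 1): punch at orig (4,15); cuts so far [(4, 15)]; region rows[4,8) x cols[14,16) = 4x2
Op 7 cut(2, 1): punch at orig (6,15); cuts so far [(4, 15), (6, 15)]; region rows[4,8) x cols[14,16) = 4x2
Unfold 1 (reflect across v@14): 4 holes -> [(4, 12), (4, 15), (6, 12), (6, 15)]
Unfold 2 (reflect across h@4): 8 holes -> [(1, 12), (1, 15), (3, 12), (3, 15), (4, 12), (4, 15), (6, 12), (6, 15)]
Unfold 3 (reflect across v@12): 16 holes -> [(1, 8), (1, 11), (1, 12), (1, 15), (3, 8), (3, 11), (3, 12), (3, 15), (4, 8), (4, 11), (4, 12), (4, 15), (6, 8), (6, 11), (6, 12), (6, 15)]
Unfold 4 (reflect across v@8): 32 holes -> [(1, 0), (1, 3), (1, 4), (1, 7), (1, 8), (1, 11), (1, 12), (1, 15), (3, 0), (3, 3), (3, 4), (3, 7), (3, 8), (3, 11), (3, 12), (3, 15), (4, 0), (4, 3), (4, 4), (4, 7), (4, 8), (4, 11), (4, 12), (4, 15), (6, 0), (6, 3), (6, 4), (6, 7), (6, 8), (6, 11), (6, 12), (6, 15)]
Unfold 5 (reflect across v@16): 64 holes -> [(1, 0), (1, 3), (1, 4), (1, 7), (1, 8), (1, 11), (1, 12), (1, 15), (1, 16), (1, 19), (1, 20), (1, 23), (1, 24), (1, 27), (1, 28), (1, 31), (3, 0), (3, 3), (3, 4), (3, 7), (3, 8), (3, 11), (3, 12), (3, 15), (3, 16), (3, 19), (3, 20), (3, 23), (3, 24), (3, 27), (3, 28), (3, 31), (4, 0), (4, 3), (4, 4), (4, 7), (4, 8), (4, 11), (4, 12), (4, 15), (4, 16), (4, 19), (4, 20), (4, 23), (4, 24), (4, 27), (4, 28), (4, 31), (6, 0), (6, 3), (6, 4), (6, 7), (6, 8), (6, 11), (6, 12), (6, 15), (6, 16), (6, 19), (6, 20), (6, 23), (6, 24), (6, 27), (6, 28), (6, 31)]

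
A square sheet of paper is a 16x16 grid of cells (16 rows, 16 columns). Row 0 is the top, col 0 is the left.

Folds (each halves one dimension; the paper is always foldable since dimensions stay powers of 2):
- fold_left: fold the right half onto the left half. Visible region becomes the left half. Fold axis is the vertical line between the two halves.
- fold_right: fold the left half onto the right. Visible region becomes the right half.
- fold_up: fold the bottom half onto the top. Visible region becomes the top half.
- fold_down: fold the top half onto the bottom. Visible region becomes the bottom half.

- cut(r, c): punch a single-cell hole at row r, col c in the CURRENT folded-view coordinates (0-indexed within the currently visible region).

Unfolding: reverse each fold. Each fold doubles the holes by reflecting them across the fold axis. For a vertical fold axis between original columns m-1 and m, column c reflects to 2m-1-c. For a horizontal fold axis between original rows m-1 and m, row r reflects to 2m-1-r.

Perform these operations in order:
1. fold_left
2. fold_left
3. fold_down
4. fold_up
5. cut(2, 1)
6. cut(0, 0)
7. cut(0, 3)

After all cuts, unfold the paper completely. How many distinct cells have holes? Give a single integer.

Op 1 fold_left: fold axis v@8; visible region now rows[0,16) x cols[0,8) = 16x8
Op 2 fold_left: fold axis v@4; visible region now rows[0,16) x cols[0,4) = 16x4
Op 3 fold_down: fold axis h@8; visible region now rows[8,16) x cols[0,4) = 8x4
Op 4 fold_up: fold axis h@12; visible region now rows[8,12) x cols[0,4) = 4x4
Op 5 cut(2, 1): punch at orig (10,1); cuts so far [(10, 1)]; region rows[8,12) x cols[0,4) = 4x4
Op 6 cut(0, 0): punch at orig (8,0); cuts so far [(8, 0), (10, 1)]; region rows[8,12) x cols[0,4) = 4x4
Op 7 cut(0, 3): punch at orig (8,3); cuts so far [(8, 0), (8, 3), (10, 1)]; region rows[8,12) x cols[0,4) = 4x4
Unfold 1 (reflect across h@12): 6 holes -> [(8, 0), (8, 3), (10, 1), (13, 1), (15, 0), (15, 3)]
Unfold 2 (reflect across h@8): 12 holes -> [(0, 0), (0, 3), (2, 1), (5, 1), (7, 0), (7, 3), (8, 0), (8, 3), (10, 1), (13, 1), (15, 0), (15, 3)]
Unfold 3 (reflect across v@4): 24 holes -> [(0, 0), (0, 3), (0, 4), (0, 7), (2, 1), (2, 6), (5, 1), (5, 6), (7, 0), (7, 3), (7, 4), (7, 7), (8, 0), (8, 3), (8, 4), (8, 7), (10, 1), (10, 6), (13, 1), (13, 6), (15, 0), (15, 3), (15, 4), (15, 7)]
Unfold 4 (reflect across v@8): 48 holes -> [(0, 0), (0, 3), (0, 4), (0, 7), (0, 8), (0, 11), (0, 12), (0, 15), (2, 1), (2, 6), (2, 9), (2, 14), (5, 1), (5, 6), (5, 9), (5, 14), (7, 0), (7, 3), (7, 4), (7, 7), (7, 8), (7, 11), (7, 12), (7, 15), (8, 0), (8, 3), (8, 4), (8, 7), (8, 8), (8, 11), (8, 12), (8, 15), (10, 1), (10, 6), (10, 9), (10, 14), (13, 1), (13, 6), (13, 9), (13, 14), (15, 0), (15, 3), (15, 4), (15, 7), (15, 8), (15, 11), (15, 12), (15, 15)]

Answer: 48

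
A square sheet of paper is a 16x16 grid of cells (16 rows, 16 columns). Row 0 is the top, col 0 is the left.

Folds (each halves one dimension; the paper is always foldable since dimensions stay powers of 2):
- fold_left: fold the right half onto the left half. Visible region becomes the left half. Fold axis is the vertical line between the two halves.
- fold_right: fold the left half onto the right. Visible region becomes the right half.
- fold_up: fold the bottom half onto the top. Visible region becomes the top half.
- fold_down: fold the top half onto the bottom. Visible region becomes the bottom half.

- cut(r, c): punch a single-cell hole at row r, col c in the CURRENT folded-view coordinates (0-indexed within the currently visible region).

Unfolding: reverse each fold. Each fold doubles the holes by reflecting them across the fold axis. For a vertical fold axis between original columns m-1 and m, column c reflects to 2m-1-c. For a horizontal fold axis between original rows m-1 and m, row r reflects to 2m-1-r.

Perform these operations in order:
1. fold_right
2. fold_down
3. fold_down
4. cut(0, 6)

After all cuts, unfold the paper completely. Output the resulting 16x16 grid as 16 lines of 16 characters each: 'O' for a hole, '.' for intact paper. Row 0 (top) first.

Answer: ................
................
................
.O............O.
.O............O.
................
................
................
................
................
................
.O............O.
.O............O.
................
................
................

Derivation:
Op 1 fold_right: fold axis v@8; visible region now rows[0,16) x cols[8,16) = 16x8
Op 2 fold_down: fold axis h@8; visible region now rows[8,16) x cols[8,16) = 8x8
Op 3 fold_down: fold axis h@12; visible region now rows[12,16) x cols[8,16) = 4x8
Op 4 cut(0, 6): punch at orig (12,14); cuts so far [(12, 14)]; region rows[12,16) x cols[8,16) = 4x8
Unfold 1 (reflect across h@12): 2 holes -> [(11, 14), (12, 14)]
Unfold 2 (reflect across h@8): 4 holes -> [(3, 14), (4, 14), (11, 14), (12, 14)]
Unfold 3 (reflect across v@8): 8 holes -> [(3, 1), (3, 14), (4, 1), (4, 14), (11, 1), (11, 14), (12, 1), (12, 14)]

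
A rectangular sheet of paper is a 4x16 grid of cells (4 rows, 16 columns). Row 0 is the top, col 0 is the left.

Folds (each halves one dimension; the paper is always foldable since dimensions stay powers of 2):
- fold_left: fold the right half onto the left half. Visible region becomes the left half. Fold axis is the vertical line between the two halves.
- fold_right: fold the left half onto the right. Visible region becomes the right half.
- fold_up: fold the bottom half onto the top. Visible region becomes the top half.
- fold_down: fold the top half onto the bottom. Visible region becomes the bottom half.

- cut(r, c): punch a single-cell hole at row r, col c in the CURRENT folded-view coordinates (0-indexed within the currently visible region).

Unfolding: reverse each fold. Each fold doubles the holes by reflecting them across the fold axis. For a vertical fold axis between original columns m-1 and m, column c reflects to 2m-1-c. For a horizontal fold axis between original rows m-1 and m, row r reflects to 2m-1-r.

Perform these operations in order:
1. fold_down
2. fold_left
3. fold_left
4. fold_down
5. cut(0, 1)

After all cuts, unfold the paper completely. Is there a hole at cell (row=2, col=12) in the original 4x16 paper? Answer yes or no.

Op 1 fold_down: fold axis h@2; visible region now rows[2,4) x cols[0,16) = 2x16
Op 2 fold_left: fold axis v@8; visible region now rows[2,4) x cols[0,8) = 2x8
Op 3 fold_left: fold axis v@4; visible region now rows[2,4) x cols[0,4) = 2x4
Op 4 fold_down: fold axis h@3; visible region now rows[3,4) x cols[0,4) = 1x4
Op 5 cut(0, 1): punch at orig (3,1); cuts so far [(3, 1)]; region rows[3,4) x cols[0,4) = 1x4
Unfold 1 (reflect across h@3): 2 holes -> [(2, 1), (3, 1)]
Unfold 2 (reflect across v@4): 4 holes -> [(2, 1), (2, 6), (3, 1), (3, 6)]
Unfold 3 (reflect across v@8): 8 holes -> [(2, 1), (2, 6), (2, 9), (2, 14), (3, 1), (3, 6), (3, 9), (3, 14)]
Unfold 4 (reflect across h@2): 16 holes -> [(0, 1), (0, 6), (0, 9), (0, 14), (1, 1), (1, 6), (1, 9), (1, 14), (2, 1), (2, 6), (2, 9), (2, 14), (3, 1), (3, 6), (3, 9), (3, 14)]
Holes: [(0, 1), (0, 6), (0, 9), (0, 14), (1, 1), (1, 6), (1, 9), (1, 14), (2, 1), (2, 6), (2, 9), (2, 14), (3, 1), (3, 6), (3, 9), (3, 14)]

Answer: no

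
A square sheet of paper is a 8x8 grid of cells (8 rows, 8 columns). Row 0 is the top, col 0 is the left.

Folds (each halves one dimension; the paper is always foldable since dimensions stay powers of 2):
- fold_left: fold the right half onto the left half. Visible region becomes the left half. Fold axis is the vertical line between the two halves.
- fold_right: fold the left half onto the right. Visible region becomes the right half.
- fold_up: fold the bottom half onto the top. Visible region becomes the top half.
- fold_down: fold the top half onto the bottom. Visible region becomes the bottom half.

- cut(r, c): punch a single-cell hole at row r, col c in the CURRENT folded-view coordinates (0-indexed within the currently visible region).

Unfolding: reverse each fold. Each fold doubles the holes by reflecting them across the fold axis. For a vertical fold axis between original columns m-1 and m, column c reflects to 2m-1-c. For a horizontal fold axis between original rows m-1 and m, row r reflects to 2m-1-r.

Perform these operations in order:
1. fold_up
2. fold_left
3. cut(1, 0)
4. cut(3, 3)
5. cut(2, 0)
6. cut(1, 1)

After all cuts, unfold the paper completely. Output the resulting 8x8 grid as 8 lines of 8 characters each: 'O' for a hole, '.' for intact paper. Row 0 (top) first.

Op 1 fold_up: fold axis h@4; visible region now rows[0,4) x cols[0,8) = 4x8
Op 2 fold_left: fold axis v@4; visible region now rows[0,4) x cols[0,4) = 4x4
Op 3 cut(1, 0): punch at orig (1,0); cuts so far [(1, 0)]; region rows[0,4) x cols[0,4) = 4x4
Op 4 cut(3, 3): punch at orig (3,3); cuts so far [(1, 0), (3, 3)]; region rows[0,4) x cols[0,4) = 4x4
Op 5 cut(2, 0): punch at orig (2,0); cuts so far [(1, 0), (2, 0), (3, 3)]; region rows[0,4) x cols[0,4) = 4x4
Op 6 cut(1, 1): punch at orig (1,1); cuts so far [(1, 0), (1, 1), (2, 0), (3, 3)]; region rows[0,4) x cols[0,4) = 4x4
Unfold 1 (reflect across v@4): 8 holes -> [(1, 0), (1, 1), (1, 6), (1, 7), (2, 0), (2, 7), (3, 3), (3, 4)]
Unfold 2 (reflect across h@4): 16 holes -> [(1, 0), (1, 1), (1, 6), (1, 7), (2, 0), (2, 7), (3, 3), (3, 4), (4, 3), (4, 4), (5, 0), (5, 7), (6, 0), (6, 1), (6, 6), (6, 7)]

Answer: ........
OO....OO
O......O
...OO...
...OO...
O......O
OO....OO
........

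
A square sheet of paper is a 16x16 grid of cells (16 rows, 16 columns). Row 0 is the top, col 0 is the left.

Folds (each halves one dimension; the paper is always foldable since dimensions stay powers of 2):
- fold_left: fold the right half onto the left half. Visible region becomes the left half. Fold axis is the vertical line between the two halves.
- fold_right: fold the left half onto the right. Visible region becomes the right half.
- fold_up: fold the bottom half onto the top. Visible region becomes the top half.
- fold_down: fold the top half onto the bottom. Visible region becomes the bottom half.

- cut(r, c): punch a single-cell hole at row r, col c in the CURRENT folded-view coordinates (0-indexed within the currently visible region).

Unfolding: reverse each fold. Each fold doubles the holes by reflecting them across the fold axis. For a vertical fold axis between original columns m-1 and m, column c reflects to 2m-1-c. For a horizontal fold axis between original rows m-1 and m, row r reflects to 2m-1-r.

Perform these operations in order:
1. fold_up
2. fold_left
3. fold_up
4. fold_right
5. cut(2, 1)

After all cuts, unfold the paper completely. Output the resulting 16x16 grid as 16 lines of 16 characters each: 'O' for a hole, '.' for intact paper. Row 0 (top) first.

Op 1 fold_up: fold axis h@8; visible region now rows[0,8) x cols[0,16) = 8x16
Op 2 fold_left: fold axis v@8; visible region now rows[0,8) x cols[0,8) = 8x8
Op 3 fold_up: fold axis h@4; visible region now rows[0,4) x cols[0,8) = 4x8
Op 4 fold_right: fold axis v@4; visible region now rows[0,4) x cols[4,8) = 4x4
Op 5 cut(2, 1): punch at orig (2,5); cuts so far [(2, 5)]; region rows[0,4) x cols[4,8) = 4x4
Unfold 1 (reflect across v@4): 2 holes -> [(2, 2), (2, 5)]
Unfold 2 (reflect across h@4): 4 holes -> [(2, 2), (2, 5), (5, 2), (5, 5)]
Unfold 3 (reflect across v@8): 8 holes -> [(2, 2), (2, 5), (2, 10), (2, 13), (5, 2), (5, 5), (5, 10), (5, 13)]
Unfold 4 (reflect across h@8): 16 holes -> [(2, 2), (2, 5), (2, 10), (2, 13), (5, 2), (5, 5), (5, 10), (5, 13), (10, 2), (10, 5), (10, 10), (10, 13), (13, 2), (13, 5), (13, 10), (13, 13)]

Answer: ................
................
..O..O....O..O..
................
................
..O..O....O..O..
................
................
................
................
..O..O....O..O..
................
................
..O..O....O..O..
................
................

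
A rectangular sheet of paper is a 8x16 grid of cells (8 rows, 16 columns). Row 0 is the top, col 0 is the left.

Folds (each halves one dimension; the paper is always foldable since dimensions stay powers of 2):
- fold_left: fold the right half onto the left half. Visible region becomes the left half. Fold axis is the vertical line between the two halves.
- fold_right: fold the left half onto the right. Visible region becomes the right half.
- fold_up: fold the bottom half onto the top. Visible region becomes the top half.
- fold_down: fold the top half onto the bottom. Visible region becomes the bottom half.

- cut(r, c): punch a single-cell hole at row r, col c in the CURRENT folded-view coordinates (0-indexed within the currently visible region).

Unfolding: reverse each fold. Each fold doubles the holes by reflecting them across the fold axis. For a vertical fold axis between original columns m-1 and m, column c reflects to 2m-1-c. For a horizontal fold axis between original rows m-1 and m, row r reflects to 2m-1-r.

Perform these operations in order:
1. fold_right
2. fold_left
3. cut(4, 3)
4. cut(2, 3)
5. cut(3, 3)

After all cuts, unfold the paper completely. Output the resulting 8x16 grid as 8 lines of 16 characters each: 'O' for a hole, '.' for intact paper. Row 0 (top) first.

Op 1 fold_right: fold axis v@8; visible region now rows[0,8) x cols[8,16) = 8x8
Op 2 fold_left: fold axis v@12; visible region now rows[0,8) x cols[8,12) = 8x4
Op 3 cut(4, 3): punch at orig (4,11); cuts so far [(4, 11)]; region rows[0,8) x cols[8,12) = 8x4
Op 4 cut(2, 3): punch at orig (2,11); cuts so far [(2, 11), (4, 11)]; region rows[0,8) x cols[8,12) = 8x4
Op 5 cut(3, 3): punch at orig (3,11); cuts so far [(2, 11), (3, 11), (4, 11)]; region rows[0,8) x cols[8,12) = 8x4
Unfold 1 (reflect across v@12): 6 holes -> [(2, 11), (2, 12), (3, 11), (3, 12), (4, 11), (4, 12)]
Unfold 2 (reflect across v@8): 12 holes -> [(2, 3), (2, 4), (2, 11), (2, 12), (3, 3), (3, 4), (3, 11), (3, 12), (4, 3), (4, 4), (4, 11), (4, 12)]

Answer: ................
................
...OO......OO...
...OO......OO...
...OO......OO...
................
................
................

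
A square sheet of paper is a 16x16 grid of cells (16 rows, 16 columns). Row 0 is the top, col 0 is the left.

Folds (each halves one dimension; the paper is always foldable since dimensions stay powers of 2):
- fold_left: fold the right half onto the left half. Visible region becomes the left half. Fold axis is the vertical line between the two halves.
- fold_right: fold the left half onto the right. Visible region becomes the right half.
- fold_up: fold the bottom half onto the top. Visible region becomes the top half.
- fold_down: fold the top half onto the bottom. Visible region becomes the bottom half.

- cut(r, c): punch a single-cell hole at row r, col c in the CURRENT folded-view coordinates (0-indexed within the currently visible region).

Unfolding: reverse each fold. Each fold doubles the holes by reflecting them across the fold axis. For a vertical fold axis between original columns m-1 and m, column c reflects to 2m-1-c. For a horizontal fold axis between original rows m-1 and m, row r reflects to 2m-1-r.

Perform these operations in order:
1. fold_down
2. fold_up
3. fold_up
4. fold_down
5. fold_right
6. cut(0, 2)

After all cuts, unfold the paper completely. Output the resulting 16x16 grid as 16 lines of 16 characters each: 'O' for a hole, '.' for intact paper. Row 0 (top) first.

Op 1 fold_down: fold axis h@8; visible region now rows[8,16) x cols[0,16) = 8x16
Op 2 fold_up: fold axis h@12; visible region now rows[8,12) x cols[0,16) = 4x16
Op 3 fold_up: fold axis h@10; visible region now rows[8,10) x cols[0,16) = 2x16
Op 4 fold_down: fold axis h@9; visible region now rows[9,10) x cols[0,16) = 1x16
Op 5 fold_right: fold axis v@8; visible region now rows[9,10) x cols[8,16) = 1x8
Op 6 cut(0, 2): punch at orig (9,10); cuts so far [(9, 10)]; region rows[9,10) x cols[8,16) = 1x8
Unfold 1 (reflect across v@8): 2 holes -> [(9, 5), (9, 10)]
Unfold 2 (reflect across h@9): 4 holes -> [(8, 5), (8, 10), (9, 5), (9, 10)]
Unfold 3 (reflect across h@10): 8 holes -> [(8, 5), (8, 10), (9, 5), (9, 10), (10, 5), (10, 10), (11, 5), (11, 10)]
Unfold 4 (reflect across h@12): 16 holes -> [(8, 5), (8, 10), (9, 5), (9, 10), (10, 5), (10, 10), (11, 5), (11, 10), (12, 5), (12, 10), (13, 5), (13, 10), (14, 5), (14, 10), (15, 5), (15, 10)]
Unfold 5 (reflect across h@8): 32 holes -> [(0, 5), (0, 10), (1, 5), (1, 10), (2, 5), (2, 10), (3, 5), (3, 10), (4, 5), (4, 10), (5, 5), (5, 10), (6, 5), (6, 10), (7, 5), (7, 10), (8, 5), (8, 10), (9, 5), (9, 10), (10, 5), (10, 10), (11, 5), (11, 10), (12, 5), (12, 10), (13, 5), (13, 10), (14, 5), (14, 10), (15, 5), (15, 10)]

Answer: .....O....O.....
.....O....O.....
.....O....O.....
.....O....O.....
.....O....O.....
.....O....O.....
.....O....O.....
.....O....O.....
.....O....O.....
.....O....O.....
.....O....O.....
.....O....O.....
.....O....O.....
.....O....O.....
.....O....O.....
.....O....O.....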